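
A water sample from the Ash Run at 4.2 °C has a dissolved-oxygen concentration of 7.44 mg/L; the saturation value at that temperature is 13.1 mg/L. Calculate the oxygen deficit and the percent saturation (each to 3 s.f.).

D ≈ 5.66 mg/L; 56.8 % saturation

D = C_s − C = 13.1 − 7.44 = 5.66 mg/L.
% saturation = 7.44/13.1 × 100 = 56.8 %.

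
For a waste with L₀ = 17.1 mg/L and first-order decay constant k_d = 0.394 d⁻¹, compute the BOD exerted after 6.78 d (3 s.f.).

y_t = L₀(1 − e^(−k_d t)) = 17.1 × (1 − e^(−0.394×6.78))
= 17.1 × (1 − 0.06916) = 17.1 × 0.9308 = 15.92 mg/L.

y ≈ 15.9 mg/L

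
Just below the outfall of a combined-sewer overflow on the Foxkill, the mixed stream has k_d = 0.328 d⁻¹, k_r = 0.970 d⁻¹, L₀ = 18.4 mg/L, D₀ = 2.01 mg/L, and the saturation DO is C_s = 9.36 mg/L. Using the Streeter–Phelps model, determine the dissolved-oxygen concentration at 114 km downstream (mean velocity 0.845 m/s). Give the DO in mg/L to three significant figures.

DO ≈ 5.35 mg/L

Travel time t = x/v = 114 km / (0.845 m/s) = 114000 m / 0.845 m/s = 134900 s = 1.561 d.
k_d L₀/(k_r−k_d) = 0.328×18.4/(0.970−0.328) = 6.035/0.6420 = 9.401 mg/L.
e^(−k_d t) = e^(−0.328×1.561) = 0.5992; e^(−k_r t) = e^(−0.970×1.561) = 0.2199.
D = 9.401 × (0.5992 − 0.2199) + 2.01 × 0.2199 = 3.566 + 0.4420 = 4.008 mg/L.
DO = C_s − D = 9.36 − 4.008 = 5.352 mg/L.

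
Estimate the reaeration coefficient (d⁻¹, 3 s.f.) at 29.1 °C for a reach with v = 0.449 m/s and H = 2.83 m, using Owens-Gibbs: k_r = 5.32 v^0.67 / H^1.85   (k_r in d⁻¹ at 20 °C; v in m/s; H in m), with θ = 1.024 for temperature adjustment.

k_r ≈ 0.563 d⁻¹

k_r(20) = 5.32 × 0.449^0.67 / 2.83^1.85 = 5.32 × 0.5848 / 6.852 = 0.4541 d⁻¹.
k_r(29.1) = 0.4541 × 1.024^(29.1−20) = 0.4541 × 1.241 = 0.5634 d⁻¹.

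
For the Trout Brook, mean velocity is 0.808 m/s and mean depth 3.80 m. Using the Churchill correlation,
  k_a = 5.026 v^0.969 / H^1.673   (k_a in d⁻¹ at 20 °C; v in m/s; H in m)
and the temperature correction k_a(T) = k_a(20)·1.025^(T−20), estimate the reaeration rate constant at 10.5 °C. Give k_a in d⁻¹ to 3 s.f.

k_a ≈ 0.346 d⁻¹

k_a(20) = 5.026 × 0.808^0.969 / 3.80^1.673 = 5.026 × 0.8134 / 9.332 = 0.4381 d⁻¹.
k_a(10.5) = 0.4381 × 1.025^(10.5−20) = 0.4381 × 0.7909 = 0.3465 d⁻¹.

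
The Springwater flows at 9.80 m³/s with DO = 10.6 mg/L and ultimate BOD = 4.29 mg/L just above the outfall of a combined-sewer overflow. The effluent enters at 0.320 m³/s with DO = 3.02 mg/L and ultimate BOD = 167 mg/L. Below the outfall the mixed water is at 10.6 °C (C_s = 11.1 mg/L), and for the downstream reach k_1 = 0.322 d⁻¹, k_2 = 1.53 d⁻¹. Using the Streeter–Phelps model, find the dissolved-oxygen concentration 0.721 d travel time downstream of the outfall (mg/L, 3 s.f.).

Mixed DO = (9.80×10.6 + 0.320×3.02)/(9.80+0.320) = 104.8/10.12 = 10.36 mg/L.
Mixed L₀ = (9.80×4.29 + 0.320×167)/(10.12) = 95.48/10.12 = 9.435 mg/L.
Initial deficit D₀ = C_s − DO₀ = 11.1 − 10.36 = 0.7397 mg/L.
D(0.721) = [0.322×9.435/(1.53−0.322)](e^(−0.322×0.721) − e^(−1.53×0.721)) + 0.7397 e^(−1.53×0.721)
= 2.515 × (0.7928 − 0.3318) + 0.7397 × 0.3318 = 1.405 mg/L.
DO = 11.1 − 1.405 = 9.695 mg/L.

DO ≈ 9.70 mg/L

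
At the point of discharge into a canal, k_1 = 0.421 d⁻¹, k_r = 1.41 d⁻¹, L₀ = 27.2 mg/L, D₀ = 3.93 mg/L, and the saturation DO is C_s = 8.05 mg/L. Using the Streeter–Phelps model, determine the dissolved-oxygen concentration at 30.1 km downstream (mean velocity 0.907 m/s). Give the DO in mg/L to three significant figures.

Travel time t = x/v = 30.1 km / (0.907 m/s) = 30100 m / 0.907 m/s = 33190 s = 0.3841 d.
k_1 L₀/(k_r−k_1) = 0.421×27.2/(1.41−0.421) = 11.45/0.9890 = 11.58 mg/L.
e^(−k_1 t) = e^(−0.421×0.3841) = 0.8507; e^(−k_r t) = e^(−1.41×0.3841) = 0.5818.
D = 11.58 × (0.8507 − 0.5818) + 3.93 × 0.5818 = 3.113 + 2.287 = 5.400 mg/L.
DO = C_s − D = 8.05 − 5.400 = 2.650 mg/L.

DO ≈ 2.65 mg/L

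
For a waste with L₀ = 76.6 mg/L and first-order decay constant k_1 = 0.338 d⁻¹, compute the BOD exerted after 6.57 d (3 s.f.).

y ≈ 68.3 mg/L

y_t = L₀(1 − e^(−k_1 t)) = 76.6 × (1 − e^(−0.338×6.57))
= 76.6 × (1 − 0.1085) = 76.6 × 0.8915 = 68.29 mg/L.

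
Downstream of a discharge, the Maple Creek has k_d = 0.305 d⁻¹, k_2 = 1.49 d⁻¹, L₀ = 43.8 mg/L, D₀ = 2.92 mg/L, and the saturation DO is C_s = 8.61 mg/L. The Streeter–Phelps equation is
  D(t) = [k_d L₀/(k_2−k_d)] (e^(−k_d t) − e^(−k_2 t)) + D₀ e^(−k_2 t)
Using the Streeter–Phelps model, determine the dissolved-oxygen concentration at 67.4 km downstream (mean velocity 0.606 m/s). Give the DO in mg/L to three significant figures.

DO ≈ 2.22 mg/L

Travel time t = x/v = 67.4 km / (0.606 m/s) = 67400 m / 0.606 m/s = 111200 s = 1.287 d.
k_d L₀/(k_2−k_d) = 0.305×43.8/(1.49−0.305) = 13.36/1.185 = 11.27 mg/L.
e^(−k_d t) = e^(−0.305×1.287) = 0.6753; e^(−k_2 t) = e^(−1.49×1.287) = 0.1469.
D = 11.27 × (0.6753 − 0.1469) + 2.92 × 0.1469 = 5.957 + 0.4289 = 6.386 mg/L.
DO = C_s − D = 8.61 − 6.386 = 2.224 mg/L.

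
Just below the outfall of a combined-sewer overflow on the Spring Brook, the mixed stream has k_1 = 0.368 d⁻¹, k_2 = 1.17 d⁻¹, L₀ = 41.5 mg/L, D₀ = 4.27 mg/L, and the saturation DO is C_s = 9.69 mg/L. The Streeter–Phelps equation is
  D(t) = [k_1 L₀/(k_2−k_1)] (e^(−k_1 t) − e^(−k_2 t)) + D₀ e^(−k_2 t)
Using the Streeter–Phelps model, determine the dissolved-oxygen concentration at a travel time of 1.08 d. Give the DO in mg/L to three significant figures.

k_1 L₀/(k_2−k_1) = 0.368×41.5/(1.17−0.368) = 15.27/0.8020 = 19.04 mg/L.
e^(−k_1 t) = e^(−0.368×1.080) = 0.6720; e^(−k_2 t) = e^(−1.17×1.080) = 0.2826.
D = 19.04 × (0.6720 − 0.2826) + 4.27 × 0.2826 = 7.415 + 1.207 = 8.622 mg/L.
DO = C_s − D = 9.69 − 8.622 = 1.068 mg/L.

DO ≈ 1.07 mg/L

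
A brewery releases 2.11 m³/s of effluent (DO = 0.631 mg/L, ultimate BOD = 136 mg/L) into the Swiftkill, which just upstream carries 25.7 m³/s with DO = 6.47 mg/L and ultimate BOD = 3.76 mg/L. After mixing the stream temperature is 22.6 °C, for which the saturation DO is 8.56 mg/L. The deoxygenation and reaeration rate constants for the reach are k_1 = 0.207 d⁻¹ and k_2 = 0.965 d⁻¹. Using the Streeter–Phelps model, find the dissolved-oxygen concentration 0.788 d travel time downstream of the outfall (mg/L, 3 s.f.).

DO ≈ 5.94 mg/L

Mixed DO = (25.7×6.47 + 2.11×0.631)/(25.7+2.11) = 167.6/27.81 = 6.027 mg/L.
Mixed L₀ = (25.7×3.76 + 2.11×136)/(27.81) = 383.6/27.81 = 13.79 mg/L.
Initial deficit D₀ = C_s − DO₀ = 8.56 − 6.027 = 2.533 mg/L.
D(0.788) = [0.207×13.79/(0.965−0.207)](e^(−0.207×0.788) − e^(−0.965×0.788)) + 2.533 e^(−0.965×0.788)
= 3.767 × (0.8495 − 0.4675) + 2.533 × 0.4675 = 2.623 mg/L.
DO = 8.56 − 2.623 = 5.937 mg/L.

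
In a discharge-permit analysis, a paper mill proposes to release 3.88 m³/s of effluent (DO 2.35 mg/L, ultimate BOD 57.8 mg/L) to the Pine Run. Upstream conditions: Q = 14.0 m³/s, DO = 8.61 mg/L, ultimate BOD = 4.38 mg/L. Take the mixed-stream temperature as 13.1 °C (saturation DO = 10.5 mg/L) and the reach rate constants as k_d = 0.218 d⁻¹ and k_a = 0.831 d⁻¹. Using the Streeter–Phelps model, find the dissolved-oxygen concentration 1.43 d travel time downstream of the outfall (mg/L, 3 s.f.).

Mixed DO = (14.0×8.61 + 3.88×2.35)/(14.0+3.88) = 129.7/17.88 = 7.252 mg/L.
Mixed L₀ = (14.0×4.38 + 3.88×57.8)/(17.88) = 285.6/17.88 = 15.97 mg/L.
Initial deficit D₀ = C_s − DO₀ = 10.5 − 7.252 = 3.248 mg/L.
D(1.43) = [0.218×15.97/(0.831−0.218)](e^(−0.218×1.43) − e^(−0.831×1.43)) + 3.248 e^(−0.831×1.43)
= 5.680 × (0.7322 − 0.3047) + 3.248 × 0.3047 = 3.418 mg/L.
DO = 10.5 − 3.418 = 7.082 mg/L.

DO ≈ 7.08 mg/L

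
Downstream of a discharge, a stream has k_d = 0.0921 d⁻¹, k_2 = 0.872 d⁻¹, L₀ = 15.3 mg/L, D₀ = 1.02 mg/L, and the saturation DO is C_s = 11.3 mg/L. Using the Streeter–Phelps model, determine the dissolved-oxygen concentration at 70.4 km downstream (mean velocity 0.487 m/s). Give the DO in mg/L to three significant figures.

DO ≈ 9.93 mg/L

Travel time t = x/v = 70.4 km / (0.487 m/s) = 70400 m / 0.487 m/s = 144600 s = 1.673 d.
k_d L₀/(k_2−k_d) = 0.0921×15.3/(0.872−0.0921) = 1.409/0.7799 = 1.807 mg/L.
e^(−k_d t) = e^(−0.0921×1.673) = 0.8572; e^(−k_2 t) = e^(−0.872×1.673) = 0.2325.
D = 1.807 × (0.8572 − 0.2325) + 1.02 × 0.2325 = 1.129 + 0.2371 = 1.366 mg/L.
DO = C_s − D = 11.3 − 1.366 = 9.934 mg/L.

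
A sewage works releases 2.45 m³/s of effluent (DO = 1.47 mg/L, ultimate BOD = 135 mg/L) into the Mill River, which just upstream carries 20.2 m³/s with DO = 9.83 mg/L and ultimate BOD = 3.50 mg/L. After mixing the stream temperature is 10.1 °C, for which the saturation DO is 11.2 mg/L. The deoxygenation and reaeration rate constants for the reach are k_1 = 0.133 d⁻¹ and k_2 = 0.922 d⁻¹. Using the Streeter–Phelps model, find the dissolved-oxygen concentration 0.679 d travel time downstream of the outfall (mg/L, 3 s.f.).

Mixed DO = (20.2×9.83 + 2.45×1.47)/(20.2+2.45) = 202.2/22.65 = 8.926 mg/L.
Mixed L₀ = (20.2×3.50 + 2.45×135)/(22.65) = 401.4/22.65 = 17.72 mg/L.
Initial deficit D₀ = C_s − DO₀ = 11.2 − 8.926 = 2.274 mg/L.
D(0.679) = [0.133×17.72/(0.922−0.133)](e^(−0.133×0.679) − e^(−0.922×0.679)) + 2.274 e^(−0.922×0.679)
= 2.988 × (0.9137 − 0.5347) + 2.274 × 0.5347 = 2.348 mg/L.
DO = 11.2 − 2.348 = 8.852 mg/L.

DO ≈ 8.85 mg/L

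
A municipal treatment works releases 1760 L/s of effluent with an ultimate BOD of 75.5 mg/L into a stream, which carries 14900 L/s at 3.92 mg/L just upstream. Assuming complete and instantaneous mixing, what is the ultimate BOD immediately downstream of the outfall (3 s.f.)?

11.5 mg/L

Flow-weighted mixing: C = (Q_r C_r + Q_w C_w)/(Q_r + Q_w)
= (14900×3.92 + 1760×75.5)/(14900 + 1760) = 191300/16660 = 11.48 mg/L.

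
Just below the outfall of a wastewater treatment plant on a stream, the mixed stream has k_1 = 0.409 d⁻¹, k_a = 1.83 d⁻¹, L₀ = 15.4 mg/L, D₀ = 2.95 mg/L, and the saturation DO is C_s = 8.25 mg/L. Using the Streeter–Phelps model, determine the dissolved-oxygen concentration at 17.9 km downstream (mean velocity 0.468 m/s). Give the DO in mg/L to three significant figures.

Travel time t = x/v = 17.9 km / (0.468 m/s) = 17900 m / 0.468 m/s = 38250 s = 0.4427 d.
k_1 L₀/(k_a−k_1) = 0.409×15.4/(1.83−0.409) = 6.299/1.421 = 4.433 mg/L.
e^(−k_1 t) = e^(−0.409×0.4427) = 0.8344; e^(−k_a t) = e^(−1.83×0.4427) = 0.4448.
D = 4.433 × (0.8344 − 0.4448) + 2.95 × 0.4448 = 1.727 + 1.312 = 3.039 mg/L.
DO = C_s − D = 8.25 − 3.039 = 5.211 mg/L.

DO ≈ 5.21 mg/L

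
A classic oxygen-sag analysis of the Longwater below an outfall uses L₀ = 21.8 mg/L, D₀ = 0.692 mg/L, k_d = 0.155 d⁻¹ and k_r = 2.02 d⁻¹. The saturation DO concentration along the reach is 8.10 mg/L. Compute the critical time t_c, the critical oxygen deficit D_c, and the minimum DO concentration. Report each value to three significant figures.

t_c ≈ 1.12 d; D_c ≈ 1.41 mg/L; min DO ≈ 6.69 mg/L

With k_r/k_d = 13.03 and 1 − D₀(k_r−k_d)/(k_d L₀) = 0.6181,
t_c = ln(13.03 × 0.6181) / (2.02 − 0.155) = ln(8.055) / 1.865 = 2.086/1.865 = 1.119 d.
D_c = (k_d/k_r) L₀ e^(−k_d t_c) = (0.155/2.02) × 21.8 × e^(−0.155×1.119) = 0.07673 × 21.8 × 0.8408 = 1.406 mg/L.
Minimum DO = C_s − D_c = 8.10 − 1.406 = 6.694 mg/L.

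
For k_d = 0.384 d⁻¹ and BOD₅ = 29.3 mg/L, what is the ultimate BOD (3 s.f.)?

BOD₅ = L₀(1 − e^(−5k_d)) ⇒ L₀ = BOD₅ / (1 − e^(−5×0.384))
= 29.3 / (1 − 0.1466) = 29.3 / 0.8534 = 34.33 mg/L.

L₀ ≈ 34.3 mg/L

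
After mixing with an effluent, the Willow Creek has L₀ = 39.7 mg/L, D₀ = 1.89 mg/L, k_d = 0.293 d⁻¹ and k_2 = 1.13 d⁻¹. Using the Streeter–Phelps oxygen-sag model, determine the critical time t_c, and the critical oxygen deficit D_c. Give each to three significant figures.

t_c ≈ 1.44 d; D_c ≈ 6.75 mg/L

t_c = [1/(k_2−k_d)] ln[(k_2/k_d)(1 − D₀(k_2−k_d)/(k_d L₀))]
= [1/(1.13−0.293)] ln[(1.13/0.293)(1 − 1.89×0.8370/(0.293×39.7))]
= (1/0.8370) ln[3.857 × 0.8640] = 1.195 × ln(3.332) = 1.195 × 1.204 = 1.438 d.
D_c = (k_d/k_2) L₀ e^(−k_d t_c) = (0.293/1.13) × 39.7 × e^(−0.293×1.438) = 0.2593 × 39.7 × 0.6562 = 6.755 mg/L.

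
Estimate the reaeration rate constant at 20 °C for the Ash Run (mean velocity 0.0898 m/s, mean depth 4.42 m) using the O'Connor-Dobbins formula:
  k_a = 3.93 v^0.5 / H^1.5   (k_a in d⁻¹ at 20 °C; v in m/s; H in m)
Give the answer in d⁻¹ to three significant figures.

k_a = 3.93 × 0.0898^0.5 / 4.42^1.5 = 3.93 × 0.2997 / 9.293 = 0.1267 d⁻¹.

k_a ≈ 0.127 d⁻¹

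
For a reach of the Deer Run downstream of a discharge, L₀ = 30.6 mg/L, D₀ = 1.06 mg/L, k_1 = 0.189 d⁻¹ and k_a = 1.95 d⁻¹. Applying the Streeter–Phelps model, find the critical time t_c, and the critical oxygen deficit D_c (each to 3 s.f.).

At the critical point dD/dt = 0, so k_1 L₀ e^(−k_1 t) = k_a D. Substituting D(t) from the Streeter–Phelps equation and solving for t gives
t_c = ln[(k_a/k_1)(1 − D₀(k_a−k_1)/(k_1 L₀))] / (k_a−k_1).
Here k_a−k_1 = 1.761 d⁻¹ and 1 − D₀(k_a−k_1)/(k_1 L₀) = 1 − 1.06×1.761/(0.189×30.6) = 0.6772, so
t_c = ln(10.32 × 0.6772) / 1.761 = 1.944 / 1.761 = 1.104 d.
L(t_c) = L₀ e^(−k_1 t_c) = 30.6 × 0.8117 = 24.84 mg/L, and at the critical point k_a D_c = k_1 L, so D_c = (0.189/1.95) × 24.84 = 2.407 mg/L.

t_c ≈ 1.10 d; D_c ≈ 2.41 mg/L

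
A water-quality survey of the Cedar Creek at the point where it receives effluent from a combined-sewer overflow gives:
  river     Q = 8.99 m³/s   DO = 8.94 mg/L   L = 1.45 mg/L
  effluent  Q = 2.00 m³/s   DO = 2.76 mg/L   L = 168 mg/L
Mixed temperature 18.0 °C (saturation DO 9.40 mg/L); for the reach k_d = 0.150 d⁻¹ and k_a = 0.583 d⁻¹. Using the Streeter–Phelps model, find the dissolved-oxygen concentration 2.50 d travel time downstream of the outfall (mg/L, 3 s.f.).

DO ≈ 4.03 mg/L

Mixed DO = (8.99×8.94 + 2.00×2.76)/(8.99+2.00) = 85.89/10.99 = 7.815 mg/L.
Mixed L₀ = (8.99×1.45 + 2.00×168)/(10.99) = 349.0/10.99 = 31.76 mg/L.
Initial deficit D₀ = C_s − DO₀ = 9.40 − 7.815 = 1.585 mg/L.
D(2.50) = [0.150×31.76/(0.583−0.150)](e^(−0.150×2.50) − e^(−0.583×2.50)) + 1.585 e^(−0.583×2.50)
= 11.00 × (0.6873 − 0.2328) + 1.585 × 0.2328 = 5.369 mg/L.
DO = 9.40 − 5.369 = 4.031 mg/L.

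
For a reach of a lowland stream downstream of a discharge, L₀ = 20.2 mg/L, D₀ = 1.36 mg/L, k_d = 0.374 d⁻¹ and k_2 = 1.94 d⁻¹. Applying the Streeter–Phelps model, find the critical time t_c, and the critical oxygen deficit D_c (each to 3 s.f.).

t_c ≈ 0.840 d; D_c ≈ 2.84 mg/L

With k_2/k_d = 5.187 and 1 − D₀(k_2−k_d)/(k_d L₀) = 0.7181,
t_c = ln(5.187 × 0.7181) / (1.94 − 0.374) = ln(3.725) / 1.566 = 1.315/1.566 = 0.8397 d.
L(t_c) = L₀ e^(−k_d t_c) = 20.2 × 0.7305 = 14.76 mg/L, and at the critical point k_2 D_c = k_d L, so D_c = (0.374/1.94) × 14.76 = 2.845 mg/L.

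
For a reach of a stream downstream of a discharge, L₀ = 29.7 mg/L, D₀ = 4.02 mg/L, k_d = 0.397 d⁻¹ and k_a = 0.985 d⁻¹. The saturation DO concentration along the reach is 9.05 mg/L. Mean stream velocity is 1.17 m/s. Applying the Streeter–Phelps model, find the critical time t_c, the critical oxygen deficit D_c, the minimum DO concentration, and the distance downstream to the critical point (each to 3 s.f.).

t_c ≈ 1.16 d; D_c ≈ 7.54 mg/L; min DO ≈ 1.51 mg/L; x_c ≈ 118 km

With k_a/k_d = 2.481 and 1 − D₀(k_a−k_d)/(k_d L₀) = 0.7995,
t_c = ln(2.481 × 0.7995) / (0.985 − 0.397) = ln(1.984) / 0.5880 = 0.6850/0.5880 = 1.165 d.
L(t_c) = L₀ e^(−k_d t_c) = 29.7 × 0.6297 = 18.70 mg/L, and at the critical point k_a D_c = k_d L, so D_c = (0.397/0.985) × 18.70 = 7.538 mg/L.
Minimum DO = C_s − D_c = 9.05 − 7.538 = 1.512 mg/L.
x_c = v t_c = 1.17 m/s × 1.165 d × 86400 s/d = 117800 m ≈ 118 km.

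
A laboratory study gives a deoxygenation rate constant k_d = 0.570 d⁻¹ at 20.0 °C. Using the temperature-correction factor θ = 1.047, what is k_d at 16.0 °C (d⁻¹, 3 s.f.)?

k_d ≈ 0.474 d⁻¹

k_d(T₂) = k_d(T₁) · θ^(T₂−T₁) = 0.570 × 1.047^(16.0−20.0)
= 0.570 × 1.047^-4.00 = 0.570 × 0.8322 = 0.4743 d⁻¹.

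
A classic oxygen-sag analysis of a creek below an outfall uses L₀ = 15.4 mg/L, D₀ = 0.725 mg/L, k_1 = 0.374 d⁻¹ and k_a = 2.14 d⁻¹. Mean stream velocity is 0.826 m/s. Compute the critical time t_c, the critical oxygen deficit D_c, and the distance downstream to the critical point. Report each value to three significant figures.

t_c ≈ 0.845 d; D_c ≈ 1.96 mg/L; x_c ≈ 60.3 km

With k_a/k_1 = 5.722 and 1 − D₀(k_a−k_1)/(k_1 L₀) = 0.7777,
t_c = ln(5.722 × 0.7777) / (2.14 − 0.374) = ln(4.450) / 1.766 = 1.493/1.766 = 0.8454 d.
L(t_c) = L₀ e^(−k_1 t_c) = 15.4 × 0.7289 = 11.23 mg/L, and at the critical point k_a D_c = k_1 L, so D_c = (0.374/2.14) × 11.23 = 1.962 mg/L.
x_c = v t_c = 0.826 m/s × 0.8454 d × 86400 s/d = 60330 m ≈ 60.3 km.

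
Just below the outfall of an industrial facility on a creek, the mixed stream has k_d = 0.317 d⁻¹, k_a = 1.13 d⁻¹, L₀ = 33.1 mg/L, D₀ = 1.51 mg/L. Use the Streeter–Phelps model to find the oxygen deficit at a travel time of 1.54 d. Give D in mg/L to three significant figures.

k_d L₀/(k_a−k_d) = 0.317×33.1/(1.13−0.317) = 10.49/0.8130 = 12.91 mg/L.
e^(−k_d t) = e^(−0.317×1.540) = 0.6137; e^(−k_a t) = e^(−1.13×1.540) = 0.1755.
D = 12.91 × (0.6137 − 0.1755) + 1.51 × 0.1755 = 5.656 + 0.2650 = 5.921 mg/L.

D ≈ 5.92 mg/L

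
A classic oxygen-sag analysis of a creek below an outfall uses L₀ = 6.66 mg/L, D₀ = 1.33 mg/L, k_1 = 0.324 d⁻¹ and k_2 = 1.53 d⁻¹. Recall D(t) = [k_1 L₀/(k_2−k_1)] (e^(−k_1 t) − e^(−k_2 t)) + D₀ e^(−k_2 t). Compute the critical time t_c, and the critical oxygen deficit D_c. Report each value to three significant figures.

At the critical point dD/dt = 0, so k_1 L₀ e^(−k_1 t) = k_2 D. Substituting D(t) from the Streeter–Phelps equation and solving for t gives
t_c = ln[(k_2/k_1)(1 − D₀(k_2−k_1)/(k_1 L₀))] / (k_2−k_1).
Here k_2−k_1 = 1.206 d⁻¹ and 1 − D₀(k_2−k_1)/(k_1 L₀) = 1 − 1.33×1.206/(0.324×6.66) = 0.2567, so
t_c = ln(4.722 × 0.2567) / 1.206 = 0.1923 / 1.206 = 0.1595 d.
L(t_c) = L₀ e^(−k_1 t_c) = 6.66 × 0.9496 = 6.325 mg/L, and at the critical point k_2 D_c = k_1 L, so D_c = (0.324/1.53) × 6.325 = 1.339 mg/L.

t_c ≈ 0.159 d; D_c ≈ 1.34 mg/L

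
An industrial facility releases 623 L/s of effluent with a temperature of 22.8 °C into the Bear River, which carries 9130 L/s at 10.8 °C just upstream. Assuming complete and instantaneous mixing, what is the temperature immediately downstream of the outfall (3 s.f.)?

Flow-weighted mixing: C = (Q_r C_r + Q_w C_w)/(Q_r + Q_w)
= (9130×10.8 + 623×22.8)/(9130 + 623) = 112800/9753 = 11.57 °C.

11.6 °C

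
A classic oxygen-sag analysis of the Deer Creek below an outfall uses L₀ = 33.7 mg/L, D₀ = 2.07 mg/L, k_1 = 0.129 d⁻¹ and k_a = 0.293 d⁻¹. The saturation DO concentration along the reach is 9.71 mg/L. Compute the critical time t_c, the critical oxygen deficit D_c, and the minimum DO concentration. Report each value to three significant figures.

t_c = [1/(k_a−k_1)] ln[(k_a/k_1)(1 − D₀(k_a−k_1)/(k_1 L₀))]
= [1/(0.293−0.129)] ln[(0.293/0.129)(1 − 2.07×0.1640/(0.129×33.7))]
= (1/0.1640) ln[2.271 × 0.9219] = 6.098 × ln(2.094) = 6.098 × 0.7391 = 4.506 d.
L(t_c) = L₀ e^(−k_1 t_c) = 33.7 × 0.5592 = 18.84 mg/L, and at the critical point k_a D_c = k_1 L, so D_c = (0.129/0.293) × 18.84 = 8.296 mg/L.
Minimum DO = C_s − D_c = 9.71 − 8.296 = 1.414 mg/L.

t_c ≈ 4.51 d; D_c ≈ 8.30 mg/L; min DO ≈ 1.41 mg/L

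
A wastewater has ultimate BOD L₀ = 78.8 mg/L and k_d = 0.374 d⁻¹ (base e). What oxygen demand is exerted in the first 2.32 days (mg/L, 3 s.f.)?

y_t = L₀(1 − e^(−k_d t)) = 78.8 × (1 − e^(−0.374×2.32))
= 78.8 × (1 − 0.4199) = 78.8 × 0.5801 = 45.71 mg/L.

y ≈ 45.7 mg/L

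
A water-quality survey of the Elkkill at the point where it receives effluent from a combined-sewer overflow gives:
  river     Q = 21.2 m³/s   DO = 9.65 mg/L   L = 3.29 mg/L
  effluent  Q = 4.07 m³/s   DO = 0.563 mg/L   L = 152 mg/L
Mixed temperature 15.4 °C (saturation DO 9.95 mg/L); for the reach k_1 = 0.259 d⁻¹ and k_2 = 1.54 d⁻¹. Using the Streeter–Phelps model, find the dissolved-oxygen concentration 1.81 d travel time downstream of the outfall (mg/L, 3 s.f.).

Mixed DO = (21.2×9.65 + 4.07×0.563)/(21.2+4.07) = 206.9/25.27 = 8.186 mg/L.
Mixed L₀ = (21.2×3.29 + 4.07×152)/(25.27) = 688.4/25.27 = 27.24 mg/L.
Initial deficit D₀ = C_s − DO₀ = 9.95 − 8.186 = 1.764 mg/L.
D(1.81) = [0.259×27.24/(1.54−0.259)](e^(−0.259×1.81) − e^(−1.54×1.81)) + 1.764 e^(−1.54×1.81)
= 5.508 × (0.6258 − 0.06158) + 1.764 × 0.06158 = 3.216 mg/L.
DO = 9.95 − 3.216 = 6.734 mg/L.

DO ≈ 6.73 mg/L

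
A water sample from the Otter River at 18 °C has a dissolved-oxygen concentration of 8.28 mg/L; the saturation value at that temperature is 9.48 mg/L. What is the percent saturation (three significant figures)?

% saturation = C/C_s × 100 = 8.28/9.48 × 100 = 87.3 %.

87.3 % saturation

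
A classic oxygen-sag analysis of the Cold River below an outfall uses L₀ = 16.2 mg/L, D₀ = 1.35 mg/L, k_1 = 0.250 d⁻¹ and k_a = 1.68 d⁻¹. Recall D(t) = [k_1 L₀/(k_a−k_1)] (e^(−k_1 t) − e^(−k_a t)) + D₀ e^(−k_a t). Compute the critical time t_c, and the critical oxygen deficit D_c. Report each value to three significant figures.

t_c ≈ 0.879 d; D_c ≈ 1.93 mg/L

At the critical point dD/dt = 0, so k_1 L₀ e^(−k_1 t) = k_a D. Substituting D(t) from the Streeter–Phelps equation and solving for t gives
t_c = ln[(k_a/k_1)(1 − D₀(k_a−k_1)/(k_1 L₀))] / (k_a−k_1).
Here k_a−k_1 = 1.430 d⁻¹ and 1 − D₀(k_a−k_1)/(k_1 L₀) = 1 − 1.35×1.430/(0.250×16.2) = 0.5233, so
t_c = ln(6.720 × 0.5233) / 1.430 = 1.258 / 1.430 = 0.8794 d.
L(t_c) = L₀ e^(−k_1 t_c) = 16.2 × 0.8026 = 13.00 mg/L, and at the critical point k_a D_c = k_1 L, so D_c = (0.250/1.68) × 13.00 = 1.935 mg/L.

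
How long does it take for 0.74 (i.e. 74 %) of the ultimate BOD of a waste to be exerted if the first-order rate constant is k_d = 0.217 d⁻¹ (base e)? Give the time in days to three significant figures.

y/L₀ = 1 − e^(−k_d t) = 0.74 ⇒ e^(−k_d t) = 0.260
t = −ln(0.260) / 0.217 = 1.347 / 0.217 = 6.208 d.

t ≈ 6.21 d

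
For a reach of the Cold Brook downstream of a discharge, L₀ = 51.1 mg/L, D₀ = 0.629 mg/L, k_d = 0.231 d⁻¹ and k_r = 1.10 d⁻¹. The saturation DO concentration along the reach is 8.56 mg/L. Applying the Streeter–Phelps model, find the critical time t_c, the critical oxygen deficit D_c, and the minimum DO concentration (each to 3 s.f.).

t_c = [1/(k_r−k_d)] ln[(k_r/k_d)(1 − D₀(k_r−k_d)/(k_d L₀))]
= [1/(1.10−0.231)] ln[(1.10/0.231)(1 − 0.629×0.8690/(0.231×51.1))]
= (1/0.8690) ln[4.762 × 0.9537] = 1.151 × ln(4.541) = 1.151 × 1.513 = 1.741 d.
D_c = (k_d/k_r) L₀ e^(−k_d t_c) = (0.231/1.10) × 51.1 × e^(−0.231×1.741) = 0.2100 × 51.1 × 0.6688 = 7.177 mg/L.
Minimum DO = C_s − D_c = 8.56 − 7.177 = 1.383 mg/L.

t_c ≈ 1.74 d; D_c ≈ 7.18 mg/L; min DO ≈ 1.38 mg/L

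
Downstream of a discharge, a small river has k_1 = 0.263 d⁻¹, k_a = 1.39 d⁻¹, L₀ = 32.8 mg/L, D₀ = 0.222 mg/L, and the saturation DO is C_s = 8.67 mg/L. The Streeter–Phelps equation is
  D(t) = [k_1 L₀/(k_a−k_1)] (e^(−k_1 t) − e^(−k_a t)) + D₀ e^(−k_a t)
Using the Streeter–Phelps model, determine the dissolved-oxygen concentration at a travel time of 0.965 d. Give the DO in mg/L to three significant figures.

k_1 L₀/(k_a−k_1) = 0.263×32.8/(1.39−0.263) = 8.626/1.127 = 7.654 mg/L.
e^(−k_1 t) = e^(−0.263×0.9650) = 0.7759; e^(−k_a t) = e^(−1.39×0.9650) = 0.2615.
D = 7.654 × (0.7759 − 0.2615) + 0.222 × 0.2615 = 3.937 + 0.05805 = 3.995 mg/L.
DO = C_s − D = 8.67 − 3.995 = 4.675 mg/L.

DO ≈ 4.67 mg/L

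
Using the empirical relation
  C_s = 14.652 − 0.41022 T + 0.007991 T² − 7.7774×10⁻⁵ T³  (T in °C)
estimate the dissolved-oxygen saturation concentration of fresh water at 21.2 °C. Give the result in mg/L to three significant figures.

C_s = 14.652 − 0.41022×21.2 + 0.007991×21.2² − 7.7774×10⁻⁵×21.2³ = 8.806 mg/L.

C_s ≈ 8.81 mg/L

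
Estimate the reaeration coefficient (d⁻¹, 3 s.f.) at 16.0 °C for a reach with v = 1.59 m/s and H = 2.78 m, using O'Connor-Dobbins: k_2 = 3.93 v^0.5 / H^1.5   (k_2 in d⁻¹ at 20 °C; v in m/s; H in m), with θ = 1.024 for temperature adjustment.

k_2(20) = 3.93 × 1.59^0.5 / 2.78^1.5 = 3.93 × 1.261 / 4.635 = 1.069 d⁻¹.
k_2(16.0) = 1.069 × 1.024^(16.0−20) = 1.069 × 0.9095 = 0.9724 d⁻¹.

k_2 ≈ 0.972 d⁻¹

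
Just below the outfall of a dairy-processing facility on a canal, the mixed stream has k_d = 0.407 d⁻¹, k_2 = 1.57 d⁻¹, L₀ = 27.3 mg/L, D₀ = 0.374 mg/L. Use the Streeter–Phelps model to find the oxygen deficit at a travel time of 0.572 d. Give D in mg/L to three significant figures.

k_d L₀/(k_2−k_d) = 0.407×27.3/(1.57−0.407) = 11.11/1.163 = 9.554 mg/L.
e^(−k_d t) = e^(−0.407×0.5720) = 0.7923; e^(−k_2 t) = e^(−1.57×0.5720) = 0.4074.
D = 9.554 × (0.7923 − 0.4074) + 0.374 × 0.4074 = 3.678 + 0.1524 = 3.830 mg/L.

D ≈ 3.83 mg/L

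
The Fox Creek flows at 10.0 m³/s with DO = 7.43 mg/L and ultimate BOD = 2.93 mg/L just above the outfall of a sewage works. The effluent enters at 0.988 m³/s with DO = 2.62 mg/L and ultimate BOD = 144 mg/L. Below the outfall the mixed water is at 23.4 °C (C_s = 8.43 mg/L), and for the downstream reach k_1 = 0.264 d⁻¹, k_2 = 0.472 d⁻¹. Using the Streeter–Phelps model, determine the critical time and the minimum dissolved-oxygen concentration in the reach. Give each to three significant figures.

t_c ≈ 2.43 d; minimum DO ≈ 3.84 mg/L

Mixed DO = (10.0×7.43 + 0.988×2.62)/(10.0+0.988) = 76.89/10.99 = 6.998 mg/L.
Mixed L₀ = (10.0×2.93 + 0.988×144)/(10.99) = 171.6/10.99 = 15.61 mg/L.
Initial deficit D₀ = C_s − DO₀ = 8.43 − 6.998 = 1.432 mg/L.
t_c = (1/0.2080) ln[(0.472/0.264)(1 − 1.432×0.2080/(0.264×15.61))] = 4.808 × ln(1.659) = 2.433 d.
D_c = (0.264/0.472) × 15.61 × e^(−0.264×2.433) = 0.5593 × 15.61 × 0.5261 = 4.595 mg/L.
Minimum DO = 8.43 − 4.595 = 3.835 mg/L.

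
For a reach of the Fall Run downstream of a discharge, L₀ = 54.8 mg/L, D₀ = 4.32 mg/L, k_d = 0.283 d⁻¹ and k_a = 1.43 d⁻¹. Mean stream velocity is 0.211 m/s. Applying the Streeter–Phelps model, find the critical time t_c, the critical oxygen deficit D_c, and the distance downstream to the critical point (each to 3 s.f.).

t_c ≈ 1.08 d; D_c ≈ 8.00 mg/L; x_c ≈ 19.6 km

With k_a/k_d = 5.053 and 1 − D₀(k_a−k_d)/(k_d L₀) = 0.6805,
t_c = ln(5.053 × 0.6805) / (1.43 − 0.283) = ln(3.439) / 1.147 = 1.235/1.147 = 1.077 d.
D_c = (k_d/k_a) L₀ e^(−k_d t_c) = (0.283/1.43) × 54.8 × e^(−0.283×1.077) = 0.1979 × 54.8 × 0.7373 = 7.996 mg/L.
x_c = v t_c = 0.211 m/s × 1.077 d × 86400 s/d = 19630 m ≈ 19.6 km.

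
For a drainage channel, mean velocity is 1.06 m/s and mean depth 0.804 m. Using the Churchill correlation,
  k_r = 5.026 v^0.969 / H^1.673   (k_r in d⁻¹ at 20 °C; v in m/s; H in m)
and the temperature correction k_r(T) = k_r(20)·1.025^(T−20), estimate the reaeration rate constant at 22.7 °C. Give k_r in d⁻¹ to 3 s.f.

k_r(20) = 5.026 × 1.06^0.969 / 0.804^1.673 = 5.026 × 1.058 / 0.6942 = 7.660 d⁻¹.
k_r(22.7) = 7.660 × 1.025^(22.7−20) = 7.660 × 1.069 = 8.189 d⁻¹.

k_r ≈ 8.19 d⁻¹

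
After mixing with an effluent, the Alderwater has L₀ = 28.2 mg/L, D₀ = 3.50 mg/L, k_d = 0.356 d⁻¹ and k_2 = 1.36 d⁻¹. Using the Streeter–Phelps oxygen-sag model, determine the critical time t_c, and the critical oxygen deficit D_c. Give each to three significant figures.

At the critical point dD/dt = 0, so k_d L₀ e^(−k_d t) = k_2 D. Substituting D(t) from the Streeter–Phelps equation and solving for t gives
t_c = ln[(k_2/k_d)(1 − D₀(k_2−k_d)/(k_d L₀))] / (k_2−k_d).
Here k_2−k_d = 1.004 d⁻¹ and 1 − D₀(k_2−k_d)/(k_d L₀) = 1 − 3.50×1.004/(0.356×28.2) = 0.6500, so
t_c = ln(3.820 × 0.6500) / 1.004 = 0.9095 / 1.004 = 0.9059 d.
D_c = (k_d/k_2) L₀ e^(−k_d t_c) = (0.356/1.36) × 28.2 × e^(−0.356×0.9059) = 0.2618 × 28.2 × 0.7243 = 5.347 mg/L.

t_c ≈ 0.906 d; D_c ≈ 5.35 mg/L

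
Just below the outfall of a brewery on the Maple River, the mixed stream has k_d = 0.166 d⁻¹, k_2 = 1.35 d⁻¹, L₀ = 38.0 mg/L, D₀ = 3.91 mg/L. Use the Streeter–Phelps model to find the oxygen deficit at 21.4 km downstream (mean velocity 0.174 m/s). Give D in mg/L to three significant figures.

Travel time t = x/v = 21.4 km / (0.174 m/s) = 21400 m / 0.174 m/s = 123000 s = 1.423 d.
k_d L₀/(k_2−k_d) = 0.166×38.0/(1.35−0.166) = 6.308/1.184 = 5.328 mg/L.
e^(−k_d t) = e^(−0.166×1.423) = 0.7895; e^(−k_2 t) = e^(−1.35×1.423) = 0.1464.
D = 5.328 × (0.7895 − 0.1464) + 3.91 × 0.1464 = 3.427 + 0.5723 = 3.999 mg/L.

D ≈ 4.00 mg/L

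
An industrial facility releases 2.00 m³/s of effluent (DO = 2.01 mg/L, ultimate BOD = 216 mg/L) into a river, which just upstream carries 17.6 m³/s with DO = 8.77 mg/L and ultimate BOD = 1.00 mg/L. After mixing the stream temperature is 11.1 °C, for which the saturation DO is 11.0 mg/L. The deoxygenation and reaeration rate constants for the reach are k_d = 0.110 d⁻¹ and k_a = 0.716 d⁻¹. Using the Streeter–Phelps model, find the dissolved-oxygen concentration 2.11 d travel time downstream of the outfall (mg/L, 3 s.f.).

DO ≈ 7.97 mg/L

Mixed DO = (17.6×8.77 + 2.00×2.01)/(17.6+2.00) = 158.4/19.60 = 8.080 mg/L.
Mixed L₀ = (17.6×1.00 + 2.00×216)/(19.60) = 449.6/19.60 = 22.94 mg/L.
Initial deficit D₀ = C_s − DO₀ = 11.0 − 8.080 = 2.920 mg/L.
D(2.11) = [0.110×22.94/(0.716−0.110)](e^(−0.110×2.11) − e^(−0.716×2.11)) + 2.920 e^(−0.716×2.11)
= 4.164 × (0.7929 − 0.2207) + 2.920 × 0.2207 = 3.027 mg/L.
DO = 11.0 − 3.027 = 7.973 mg/L.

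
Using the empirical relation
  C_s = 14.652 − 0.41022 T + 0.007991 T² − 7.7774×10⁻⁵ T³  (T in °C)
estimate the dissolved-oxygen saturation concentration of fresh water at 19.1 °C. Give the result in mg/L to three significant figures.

C_s ≈ 9.19 mg/L

C_s = 14.652 − 0.41022×19.1 + 0.007991×19.1² − 7.7774×10⁻⁵×19.1³ = 9.190 mg/L.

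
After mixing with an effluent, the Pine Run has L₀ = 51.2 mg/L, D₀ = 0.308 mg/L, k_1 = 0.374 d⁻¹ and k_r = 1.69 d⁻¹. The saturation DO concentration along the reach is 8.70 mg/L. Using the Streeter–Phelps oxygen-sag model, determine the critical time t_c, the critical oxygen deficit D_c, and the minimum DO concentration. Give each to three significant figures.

t_c ≈ 1.13 d; D_c ≈ 7.43 mg/L; min DO ≈ 1.27 mg/L

At the critical point dD/dt = 0, so k_1 L₀ e^(−k_1 t) = k_r D. Substituting D(t) from the Streeter–Phelps equation and solving for t gives
t_c = ln[(k_r/k_1)(1 − D₀(k_r−k_1)/(k_1 L₀))] / (k_r−k_1).
Here k_r−k_1 = 1.316 d⁻¹ and 1 − D₀(k_r−k_1)/(k_1 L₀) = 1 − 0.308×1.316/(0.374×51.2) = 0.9788, so
t_c = ln(4.519 × 0.9788) / 1.316 = 1.487 / 1.316 = 1.130 d.
D_c = (k_1/k_r) L₀ e^(−k_1 t_c) = (0.374/1.69) × 51.2 × e^(−0.374×1.130) = 0.2213 × 51.2 × 0.6554 = 7.426 mg/L.
Minimum DO = C_s − D_c = 8.70 − 7.426 = 1.274 mg/L.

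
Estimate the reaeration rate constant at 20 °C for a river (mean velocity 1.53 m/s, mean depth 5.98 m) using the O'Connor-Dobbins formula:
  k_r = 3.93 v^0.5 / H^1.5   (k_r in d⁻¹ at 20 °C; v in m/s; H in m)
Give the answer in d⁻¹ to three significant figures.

k_r ≈ 0.332 d⁻¹

k_r = 3.93 × 1.53^0.5 / 5.98^1.5 = 3.93 × 1.237 / 14.62 = 0.3324 d⁻¹.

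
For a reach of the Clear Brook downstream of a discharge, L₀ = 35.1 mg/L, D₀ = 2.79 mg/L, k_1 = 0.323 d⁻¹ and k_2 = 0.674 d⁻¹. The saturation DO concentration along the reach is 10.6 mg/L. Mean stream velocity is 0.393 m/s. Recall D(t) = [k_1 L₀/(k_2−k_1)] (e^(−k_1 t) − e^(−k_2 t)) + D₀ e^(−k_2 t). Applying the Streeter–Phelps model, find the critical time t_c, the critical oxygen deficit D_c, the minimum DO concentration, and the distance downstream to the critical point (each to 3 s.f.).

t_c = [1/(k_2−k_1)] ln[(k_2/k_1)(1 − D₀(k_2−k_1)/(k_1 L₀))]
= [1/(0.674−0.323)] ln[(0.674/0.323)(1 − 2.79×0.3510/(0.323×35.1))]
= (1/0.3510) ln[2.087 × 0.9136] = 2.849 × ln(1.906) = 2.849 × 0.6452 = 1.838 d.
D_c = (k_1/k_2) L₀ e^(−k_1 t_c) = (0.323/0.674) × 35.1 × e^(−0.323×1.838) = 0.4792 × 35.1 × 0.5522 = 9.289 mg/L.
Minimum DO = C_s − D_c = 10.6 − 9.289 = 1.311 mg/L.
x_c = v t_c = 0.393 m/s × 1.838 d × 86400 s/d = 62420 m ≈ 62.4 km.

t_c ≈ 1.84 d; D_c ≈ 9.29 mg/L; min DO ≈ 1.31 mg/L; x_c ≈ 62.4 km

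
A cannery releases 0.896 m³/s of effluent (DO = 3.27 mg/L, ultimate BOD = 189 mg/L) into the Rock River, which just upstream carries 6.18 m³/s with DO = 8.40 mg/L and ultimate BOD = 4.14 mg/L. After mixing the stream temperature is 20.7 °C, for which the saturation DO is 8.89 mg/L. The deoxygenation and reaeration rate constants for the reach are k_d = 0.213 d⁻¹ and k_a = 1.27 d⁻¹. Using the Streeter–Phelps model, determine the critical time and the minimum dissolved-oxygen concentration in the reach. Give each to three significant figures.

Mixed DO = (6.18×8.40 + 0.896×3.27)/(6.18+0.896) = 54.84/7.076 = 7.750 mg/L.
Mixed L₀ = (6.18×4.14 + 0.896×189)/(7.076) = 194.9/7.076 = 27.55 mg/L.
Initial deficit D₀ = C_s − DO₀ = 8.89 − 7.750 = 1.140 mg/L.
t_c = (1/1.057) ln[(1.27/0.213)(1 − 1.140×1.057/(0.213×27.55))] = 0.9461 × ln(4.738) = 1.472 d.
D_c = (0.213/1.27) × 27.55 × e^(−0.213×1.472) = 0.1677 × 27.55 × 0.7309 = 3.377 mg/L.
Minimum DO = 8.89 − 3.377 = 5.513 mg/L.

t_c ≈ 1.47 d; minimum DO ≈ 5.51 mg/L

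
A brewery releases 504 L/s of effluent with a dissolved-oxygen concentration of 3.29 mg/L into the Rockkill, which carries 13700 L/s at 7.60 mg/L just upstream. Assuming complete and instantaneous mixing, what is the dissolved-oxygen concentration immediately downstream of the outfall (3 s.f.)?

7.45 mg/L

Flow-weighted mixing: C = (Q_r C_r + Q_w C_w)/(Q_r + Q_w)
= (13700×7.60 + 504×3.29)/(13700 + 504) = 105800/14200 = 7.447 mg/L.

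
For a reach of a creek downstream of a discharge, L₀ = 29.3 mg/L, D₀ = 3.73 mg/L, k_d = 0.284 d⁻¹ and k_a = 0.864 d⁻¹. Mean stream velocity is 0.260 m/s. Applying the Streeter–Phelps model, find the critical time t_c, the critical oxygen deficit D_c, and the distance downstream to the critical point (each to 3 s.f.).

With k_a/k_d = 3.042 and 1 − D₀(k_a−k_d)/(k_d L₀) = 0.7400,
t_c = ln(3.042 × 0.7400) / (0.864 − 0.284) = ln(2.251) / 0.5800 = 0.8115/0.5800 = 1.399 d.
L(t_c) = L₀ e^(−k_d t_c) = 29.3 × 0.6721 = 19.69 mg/L, and at the critical point k_a D_c = k_d L, so D_c = (0.284/0.864) × 19.69 = 6.473 mg/L.
x_c = v t_c = 0.260 m/s × 1.399 d × 86400 s/d = 31430 m ≈ 31.4 km.

t_c ≈ 1.40 d; D_c ≈ 6.47 mg/L; x_c ≈ 31.4 km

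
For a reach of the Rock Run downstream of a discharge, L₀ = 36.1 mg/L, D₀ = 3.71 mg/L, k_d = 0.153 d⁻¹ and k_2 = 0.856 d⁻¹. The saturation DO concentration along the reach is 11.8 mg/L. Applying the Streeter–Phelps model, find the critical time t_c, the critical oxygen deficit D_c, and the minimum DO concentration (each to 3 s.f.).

At the critical point dD/dt = 0, so k_d L₀ e^(−k_d t) = k_2 D. Substituting D(t) from the Streeter–Phelps equation and solving for t gives
t_c = ln[(k_2/k_d)(1 − D₀(k_2−k_d)/(k_d L₀))] / (k_2−k_d).
Here k_2−k_d = 0.7030 d⁻¹ and 1 − D₀(k_2−k_d)/(k_d L₀) = 1 − 3.71×0.7030/(0.153×36.1) = 0.5278, so
t_c = ln(5.595 × 0.5278) / 0.7030 = 1.083 / 0.7030 = 1.540 d.
L(t_c) = L₀ e^(−k_d t_c) = 36.1 × 0.7901 = 28.52 mg/L, and at the critical point k_2 D_c = k_d L, so D_c = (0.153/0.856) × 28.52 = 5.098 mg/L.
Minimum DO = C_s − D_c = 11.8 − 5.098 = 6.702 mg/L.

t_c ≈ 1.54 d; D_c ≈ 5.10 mg/L; min DO ≈ 6.70 mg/L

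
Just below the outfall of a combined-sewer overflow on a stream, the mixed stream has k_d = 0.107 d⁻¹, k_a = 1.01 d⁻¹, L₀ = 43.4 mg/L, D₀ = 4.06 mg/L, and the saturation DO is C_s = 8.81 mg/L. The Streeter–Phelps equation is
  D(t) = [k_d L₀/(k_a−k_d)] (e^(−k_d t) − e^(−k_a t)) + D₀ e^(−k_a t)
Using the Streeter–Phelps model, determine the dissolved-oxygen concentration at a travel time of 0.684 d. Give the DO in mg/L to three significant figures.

DO ≈ 4.57 mg/L

k_d L₀/(k_a−k_d) = 0.107×43.4/(1.01−0.107) = 4.644/0.9030 = 5.143 mg/L.
e^(−k_d t) = e^(−0.107×0.6840) = 0.9294; e^(−k_a t) = e^(−1.01×0.6840) = 0.5012.
D = 5.143 × (0.9294 − 0.5012) + 4.06 × 0.5012 = 2.202 + 2.035 = 4.237 mg/L.
DO = C_s − D = 8.81 − 4.237 = 4.573 mg/L.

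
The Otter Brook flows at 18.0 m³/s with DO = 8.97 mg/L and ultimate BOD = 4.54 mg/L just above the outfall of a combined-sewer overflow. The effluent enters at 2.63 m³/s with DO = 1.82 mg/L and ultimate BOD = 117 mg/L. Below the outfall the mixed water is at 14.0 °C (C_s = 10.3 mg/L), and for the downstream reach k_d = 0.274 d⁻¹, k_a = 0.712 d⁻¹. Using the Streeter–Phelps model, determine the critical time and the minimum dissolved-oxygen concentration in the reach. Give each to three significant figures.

Mixed DO = (18.0×8.97 + 2.63×1.82)/(18.0+2.63) = 166.2/20.63 = 8.058 mg/L.
Mixed L₀ = (18.0×4.54 + 2.63×117)/(20.63) = 389.4/20.63 = 18.88 mg/L.
Initial deficit D₀ = C_s − DO₀ = 10.3 − 8.058 = 2.242 mg/L.
t_c = (1/0.4380) ln[(0.712/0.274)(1 − 2.242×0.4380/(0.274×18.88))] = 2.283 × ln(2.105) = 1.700 d.
D_c = (0.274/0.712) × 18.88 × e^(−0.274×1.700) = 0.3848 × 18.88 × 0.6277 = 4.560 mg/L.
Minimum DO = 10.3 − 4.560 = 5.740 mg/L.

t_c ≈ 1.70 d; minimum DO ≈ 5.74 mg/L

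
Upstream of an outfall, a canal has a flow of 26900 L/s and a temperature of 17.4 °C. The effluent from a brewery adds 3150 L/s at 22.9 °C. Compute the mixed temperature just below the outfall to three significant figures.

Flow-weighted mixing: C = (Q_r C_r + Q_w C_w)/(Q_r + Q_w)
= (26900×17.4 + 3150×22.9)/(26900 + 3150) = 540200/30050 = 17.98 °C.

18.0 °C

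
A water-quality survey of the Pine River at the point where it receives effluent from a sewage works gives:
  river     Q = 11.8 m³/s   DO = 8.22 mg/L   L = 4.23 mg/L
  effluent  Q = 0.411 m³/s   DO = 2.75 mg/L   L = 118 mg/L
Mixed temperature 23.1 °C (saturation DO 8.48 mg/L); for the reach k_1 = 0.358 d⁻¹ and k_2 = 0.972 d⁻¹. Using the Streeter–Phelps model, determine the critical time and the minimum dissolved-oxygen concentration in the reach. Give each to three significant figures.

t_c ≈ 1.47 d; minimum DO ≈ 6.72 mg/L

Mixed DO = (11.8×8.22 + 0.411×2.75)/(11.8+0.411) = 98.13/12.21 = 8.036 mg/L.
Mixed L₀ = (11.8×4.23 + 0.411×118)/(12.21) = 98.41/12.21 = 8.059 mg/L.
Initial deficit D₀ = C_s − DO₀ = 8.48 − 8.036 = 0.4441 mg/L.
t_c = (1/0.6140) ln[(0.972/0.358)(1 − 0.4441×0.6140/(0.358×8.059))] = 1.629 × ln(2.458) = 1.465 d.
D_c = (0.358/0.972) × 8.059 × e^(−0.358×1.465) = 0.3683 × 8.059 × 0.5919 = 1.757 mg/L.
Minimum DO = 8.48 − 1.757 = 6.723 mg/L.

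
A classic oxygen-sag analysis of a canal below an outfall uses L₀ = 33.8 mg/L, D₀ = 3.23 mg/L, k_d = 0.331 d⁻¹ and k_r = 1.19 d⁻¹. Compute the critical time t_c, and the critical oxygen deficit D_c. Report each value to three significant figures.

With k_r/k_d = 3.595 and 1 − D₀(k_r−k_d)/(k_d L₀) = 0.7520,
t_c = ln(3.595 × 0.7520) / (1.19 − 0.331) = ln(2.704) / 0.8590 = 0.9946/0.8590 = 1.158 d.
L(t_c) = L₀ e^(−k_d t_c) = 33.8 × 0.6816 = 23.04 mg/L, and at the critical point k_r D_c = k_d L, so D_c = (0.331/1.19) × 23.04 = 6.409 mg/L.

t_c ≈ 1.16 d; D_c ≈ 6.41 mg/L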